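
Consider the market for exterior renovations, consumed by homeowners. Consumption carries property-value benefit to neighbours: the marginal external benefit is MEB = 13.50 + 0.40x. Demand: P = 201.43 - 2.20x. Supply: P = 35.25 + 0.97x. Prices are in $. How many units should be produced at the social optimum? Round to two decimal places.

x* = 64.87

Social marginal benefit = demand + MEB = 214.93 - 1.80x.
Set SMB = MC: 214.93 - 1.80x = 35.25 + 0.97x → x* = 64.8664.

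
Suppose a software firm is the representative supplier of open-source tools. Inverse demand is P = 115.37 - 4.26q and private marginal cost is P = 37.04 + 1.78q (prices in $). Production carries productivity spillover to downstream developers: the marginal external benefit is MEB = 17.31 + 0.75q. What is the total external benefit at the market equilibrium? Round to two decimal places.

$287.55

Market equilibrium (private): 37.04 + 1.78q = 115.37 - 4.26q → q_m = 12.9685.
Total external benefit = ∫₀^{q_m} (17.31 + 0.75q) dq = 17.31×12.9685 + ½×0.75×12.9685² = 287.5530.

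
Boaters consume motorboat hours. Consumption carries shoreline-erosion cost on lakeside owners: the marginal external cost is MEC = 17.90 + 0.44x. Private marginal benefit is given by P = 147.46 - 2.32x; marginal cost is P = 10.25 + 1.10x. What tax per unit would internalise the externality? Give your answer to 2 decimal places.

Social marginal benefit = demand − MEC = 129.56 - 2.76x.
Set SMB = MC: 129.56 - 2.76x = 10.25 + 1.10x → x* = 30.9093.
The Pigouvian tax equals MEC at x*: 17.90 + 0.44×30.9093 = 31.5001.

tax = 31.50 per unit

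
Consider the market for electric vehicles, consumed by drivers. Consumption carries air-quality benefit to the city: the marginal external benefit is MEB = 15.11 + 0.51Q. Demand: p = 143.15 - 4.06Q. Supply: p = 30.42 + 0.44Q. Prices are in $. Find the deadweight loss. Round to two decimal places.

Market equilibrium (private): 30.42 + 0.44Q = 143.15 - 4.06Q → Q_m = 25.0511.
Social marginal benefit = demand + MEB = 158.26 - 3.55Q.
Set SMB = MC: 158.26 - 3.55Q = 30.42 + 0.44Q → Q* = 32.0401.
Between Q* and Q_m the wedge SMB − MC runs linearly from 0 to MEB(Q_m), so the loss is a triangle.
DWL = ½ × 6.9890 × 27.8861 = 97.4480.

DWL = $97.45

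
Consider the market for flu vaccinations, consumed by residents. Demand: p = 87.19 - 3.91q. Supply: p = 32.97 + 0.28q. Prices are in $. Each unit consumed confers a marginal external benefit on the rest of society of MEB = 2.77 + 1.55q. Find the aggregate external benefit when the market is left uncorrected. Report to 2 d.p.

$165.62

Market equilibrium (private): 32.97 + 0.28q = 87.19 - 3.91q → q_m = 12.9403.
Total external benefit = ∫₀^{q_m} (2.77 + 1.55q) dq = 2.77×12.9403 + ½×1.55×12.9403² = 165.6194.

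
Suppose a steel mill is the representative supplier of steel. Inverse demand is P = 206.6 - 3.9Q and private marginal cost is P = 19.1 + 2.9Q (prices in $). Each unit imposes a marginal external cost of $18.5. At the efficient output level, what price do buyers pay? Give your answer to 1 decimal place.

P = $109.7

Social marginal cost = private MC + MEC = 37.6 + 2.9Q.
Set SMC = demand: 37.6 + 2.9Q = 206.6 - 3.9Q → Q* = 24.8529.
Consumer price on the demand curve at Q*: 206.6 − 3.9×24.8529 = 109.6737.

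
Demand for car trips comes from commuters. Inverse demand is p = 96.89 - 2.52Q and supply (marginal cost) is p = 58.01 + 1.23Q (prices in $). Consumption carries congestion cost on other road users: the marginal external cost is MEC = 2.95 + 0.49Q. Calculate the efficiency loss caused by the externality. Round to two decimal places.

Market equilibrium (private): 58.01 + 1.23Q = 96.89 - 2.52Q → Q_m = 10.3680.
Social marginal benefit = demand − MEC = 93.94 - 3.01Q.
Set SMB = MC: 93.94 - 3.01Q = 58.01 + 1.23Q → Q* = 8.4741.
Between Q* and Q_m the wedge MC − SMB runs linearly from 0 to MEC(Q_m), so the loss is a triangle.
DWL = ½ × 1.8939 × 8.0303 = 7.6043.

DWL = $7.60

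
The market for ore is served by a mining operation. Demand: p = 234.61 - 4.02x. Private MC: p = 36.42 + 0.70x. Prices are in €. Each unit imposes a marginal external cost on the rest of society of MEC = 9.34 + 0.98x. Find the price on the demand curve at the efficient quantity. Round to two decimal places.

P = €101.42

Social marginal cost = private MC + MEC = 45.76 + 1.68x.
Set SMC = demand: 45.76 + 1.68x = 234.61 - 4.02x → x* = 33.1316.
Consumer price on the demand curve at x*: 234.61 − 4.02×33.1316 = 101.4210.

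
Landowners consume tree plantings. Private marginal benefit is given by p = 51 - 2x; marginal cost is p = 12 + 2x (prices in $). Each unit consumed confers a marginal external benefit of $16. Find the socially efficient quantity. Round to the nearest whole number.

x* = 14

Social marginal benefit = demand + MEB = 67 - 2x.
Set SMB = MC: 67 - 2x = 12 + 2x → x* = 13.7500.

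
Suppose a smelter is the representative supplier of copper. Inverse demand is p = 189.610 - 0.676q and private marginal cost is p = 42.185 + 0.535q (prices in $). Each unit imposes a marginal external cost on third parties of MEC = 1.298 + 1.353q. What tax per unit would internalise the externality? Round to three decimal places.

Social marginal cost = private MC + MEC = 43.483 + 1.888q.
Set SMC = demand: 43.483 + 1.888q = 189.610 - 0.676q → q* = 56.9918.
The Pigouvian tax equals MEC at q*: 1.298 + 1.353×56.9918 = 78.4079.

tax = $78.408 per unit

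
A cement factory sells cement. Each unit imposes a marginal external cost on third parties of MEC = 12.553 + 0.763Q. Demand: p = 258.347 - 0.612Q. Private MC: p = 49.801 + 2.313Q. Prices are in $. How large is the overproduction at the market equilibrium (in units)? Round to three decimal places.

Market equilibrium (private): 49.801 + 2.313Q = 258.347 - 0.612Q → Q_m = 71.2978.
Social marginal cost = private MC + MEC = 62.354 + 3.076Q.
Set SMC = demand: 62.354 + 3.076Q = 258.347 - 0.612Q → Q* = 53.1434.
Gap = |71.2978 − 53.1434| = 18.1544.

18.154 units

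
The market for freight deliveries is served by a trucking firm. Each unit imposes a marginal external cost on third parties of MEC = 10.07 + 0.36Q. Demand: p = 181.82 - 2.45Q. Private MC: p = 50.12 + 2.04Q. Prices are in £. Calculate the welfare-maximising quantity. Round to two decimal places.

Q* = 25.08

Social marginal cost = private MC + MEC = 60.19 + 2.40Q.
Set SMC = demand: 60.19 + 2.40Q = 181.82 - 2.45Q → Q* = 25.0784.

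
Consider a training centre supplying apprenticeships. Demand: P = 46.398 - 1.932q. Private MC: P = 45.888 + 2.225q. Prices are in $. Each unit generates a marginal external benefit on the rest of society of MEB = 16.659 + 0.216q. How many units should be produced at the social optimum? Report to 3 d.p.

Social marginal cost = private MC − MEB = 29.229 + 2.009q.
Set SMC = demand: 29.229 + 2.009q = 46.398 - 1.932q → q* = 4.3565.

q* = 4.357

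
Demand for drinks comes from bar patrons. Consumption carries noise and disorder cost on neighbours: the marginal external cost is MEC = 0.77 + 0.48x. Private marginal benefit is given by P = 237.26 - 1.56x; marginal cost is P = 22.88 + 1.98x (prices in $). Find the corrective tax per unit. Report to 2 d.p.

Social marginal benefit = demand − MEC = 236.49 - 2.04x.
Set SMB = MC: 236.49 - 2.04x = 22.88 + 1.98x → x* = 53.1368.
The Pigouvian tax equals MEC at x*: 0.77 + 0.48×53.1368 = 26.2757.

tax = $26.28 per unit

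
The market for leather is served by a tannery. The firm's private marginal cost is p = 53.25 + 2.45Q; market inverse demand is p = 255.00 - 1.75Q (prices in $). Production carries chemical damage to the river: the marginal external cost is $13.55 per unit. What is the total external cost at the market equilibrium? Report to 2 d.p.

Market equilibrium (private): 53.25 + 2.45Q = 255.00 - 1.75Q → Q_m = 48.0357.
Total external cost = MEC × Q_m = 13.55 × 48.0357 = 650.8837.

$650.88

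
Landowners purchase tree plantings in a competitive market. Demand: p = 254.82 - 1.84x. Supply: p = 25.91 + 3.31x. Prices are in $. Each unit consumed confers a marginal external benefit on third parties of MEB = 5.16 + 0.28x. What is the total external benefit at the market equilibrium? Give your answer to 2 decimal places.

$505.95

Market equilibrium (private): 25.91 + 3.31x = 254.82 - 1.84x → x_m = 44.4485.
Total external benefit = ∫₀^{x_m} (5.16 + 0.28x) dx = 5.16×44.4485 + ½×0.28×44.4485² = 505.9479.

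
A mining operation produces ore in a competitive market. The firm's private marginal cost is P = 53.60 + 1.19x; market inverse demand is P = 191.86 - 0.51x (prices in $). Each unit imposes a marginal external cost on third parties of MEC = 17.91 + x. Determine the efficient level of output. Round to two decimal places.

Social marginal cost = private MC + MEC = 71.51 + 2.19x.
Set SMC = demand: 71.51 + 2.19x = 191.86 - 0.51x → x* = 44.5741.

x* = 44.57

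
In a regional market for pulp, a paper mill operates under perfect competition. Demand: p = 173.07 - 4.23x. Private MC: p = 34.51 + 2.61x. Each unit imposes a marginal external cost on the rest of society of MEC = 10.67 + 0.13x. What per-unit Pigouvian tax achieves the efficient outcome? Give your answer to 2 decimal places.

Social marginal cost = private MC + MEC = 45.18 + 2.74x.
Set SMC = demand: 45.18 + 2.74x = 173.07 - 4.23x → x* = 18.3486.
The Pigouvian tax equals MEC at x*: 10.67 + 0.13×18.3486 = 13.0553.

tax = 13.06 per unit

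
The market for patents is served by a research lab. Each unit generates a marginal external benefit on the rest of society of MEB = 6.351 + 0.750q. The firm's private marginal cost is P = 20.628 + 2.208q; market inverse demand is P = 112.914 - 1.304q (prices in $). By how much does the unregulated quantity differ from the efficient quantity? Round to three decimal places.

Market equilibrium (private): 20.628 + 2.208q = 112.914 - 1.304q → q_m = 26.2773.
Social marginal cost = private MC − MEB = 14.277 + 1.458q.
Set SMC = demand: 14.277 + 1.458q = 112.914 - 1.304q → q* = 35.7122.
Gap = |26.2773 − 35.7122| = 9.4349.

9.435 units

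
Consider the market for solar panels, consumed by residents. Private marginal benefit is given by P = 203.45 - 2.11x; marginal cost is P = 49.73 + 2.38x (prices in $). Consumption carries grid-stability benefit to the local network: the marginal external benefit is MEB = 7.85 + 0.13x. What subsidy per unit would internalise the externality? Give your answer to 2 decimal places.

subsidy = $12.67 per unit

Social marginal benefit = demand + MEB = 211.30 - 1.98x.
Set SMB = MC: 211.30 - 1.98x = 49.73 + 2.38x → x* = 37.0573.
The Pigouvian subsidy equals MEB at x*: 7.85 + 0.13×37.0573 = 12.6674.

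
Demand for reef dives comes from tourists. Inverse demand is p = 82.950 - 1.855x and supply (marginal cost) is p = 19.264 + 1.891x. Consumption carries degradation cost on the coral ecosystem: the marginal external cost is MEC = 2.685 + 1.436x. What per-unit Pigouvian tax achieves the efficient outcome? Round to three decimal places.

tax = 19.589 per unit

Social marginal benefit = demand − MEC = 80.265 - 3.291x.
Set SMB = MC: 80.265 - 3.291x = 19.264 + 1.891x → x* = 11.7717.
The Pigouvian tax equals MEC at x*: 2.685 + 1.436×11.7717 = 19.5892.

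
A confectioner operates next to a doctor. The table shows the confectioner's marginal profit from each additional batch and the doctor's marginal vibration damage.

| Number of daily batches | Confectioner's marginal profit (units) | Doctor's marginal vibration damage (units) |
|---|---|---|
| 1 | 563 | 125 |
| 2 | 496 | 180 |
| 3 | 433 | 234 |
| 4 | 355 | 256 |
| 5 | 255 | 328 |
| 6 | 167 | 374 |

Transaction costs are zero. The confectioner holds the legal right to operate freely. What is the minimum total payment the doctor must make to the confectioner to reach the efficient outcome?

422

Left alone the confectioner would choose level 6 (marginal profit stays positive).
Efficient level: k* = 4 (marginal profit ≥ marginal vibration damage through 4).
The doctor must at least cover the confectioner's forgone profit from cutting 6→4: 255 + 167 = 422.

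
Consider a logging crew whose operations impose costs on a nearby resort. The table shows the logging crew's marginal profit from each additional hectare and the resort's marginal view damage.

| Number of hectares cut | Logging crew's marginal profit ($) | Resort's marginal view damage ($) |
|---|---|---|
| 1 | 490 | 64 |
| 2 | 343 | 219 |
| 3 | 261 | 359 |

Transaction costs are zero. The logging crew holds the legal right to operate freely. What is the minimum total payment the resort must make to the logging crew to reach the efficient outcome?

Left alone the logging crew would choose level 3 (marginal profit stays positive).
Efficient level: k* = 2 (marginal profit ≥ marginal view damage through 2).
The resort must at least cover the logging crew's forgone profit from cutting 3→2: 261 = 261.

$261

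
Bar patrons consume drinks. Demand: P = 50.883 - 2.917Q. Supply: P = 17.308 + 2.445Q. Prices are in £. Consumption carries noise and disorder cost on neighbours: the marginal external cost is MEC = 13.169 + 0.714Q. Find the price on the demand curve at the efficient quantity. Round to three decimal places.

Social marginal benefit = demand − MEC = 37.714 - 3.631Q.
Set SMB = MC: 37.714 - 3.631Q = 17.308 + 2.445Q → Q* = 3.3585.
Consumer price on the demand curve at Q*: 50.883 − 2.917×3.3585 = 41.0863.

P = £41.086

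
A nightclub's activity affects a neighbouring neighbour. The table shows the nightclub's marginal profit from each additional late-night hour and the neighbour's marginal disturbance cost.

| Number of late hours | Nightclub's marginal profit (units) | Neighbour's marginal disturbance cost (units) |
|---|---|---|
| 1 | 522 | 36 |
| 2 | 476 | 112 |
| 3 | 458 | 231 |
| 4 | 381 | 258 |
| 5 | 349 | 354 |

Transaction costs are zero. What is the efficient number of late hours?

4

Bargaining reaches the level where marginal profit last exceeds marginal disturbance cost.
That holds through level 4 (381 ≥ 258) but not at 5 (349 < 354).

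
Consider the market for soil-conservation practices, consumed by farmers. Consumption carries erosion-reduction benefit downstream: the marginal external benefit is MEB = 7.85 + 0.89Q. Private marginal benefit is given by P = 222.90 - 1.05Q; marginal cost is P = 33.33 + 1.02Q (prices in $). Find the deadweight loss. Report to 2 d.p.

DWL = $3383.26

Market equilibrium (private): 33.33 + 1.02Q = 222.90 - 1.05Q → Q_m = 91.5797.
Social marginal benefit = demand + MEB = 230.75 - 0.16Q.
Set SMB = MC: 230.75 - 0.16Q = 33.33 + 1.02Q → Q* = 167.3051.
Between Q* and Q_m the wedge SMB − MC runs linearly from 0 to MEB(Q_m), so the loss is a triangle.
DWL = ½ × 75.7254 × 89.3559 = 3383.2556.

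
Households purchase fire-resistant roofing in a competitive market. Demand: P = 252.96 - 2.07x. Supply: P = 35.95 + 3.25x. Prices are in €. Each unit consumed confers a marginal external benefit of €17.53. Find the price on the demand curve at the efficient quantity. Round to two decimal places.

Social marginal benefit = demand + MEB = 270.49 - 2.07x.
Set SMB = MC: 270.49 - 2.07x = 35.95 + 3.25x → x* = 44.0865.
Consumer price on the demand curve at x*: 252.96 − 2.07×44.0865 = 161.7009.

P = €161.70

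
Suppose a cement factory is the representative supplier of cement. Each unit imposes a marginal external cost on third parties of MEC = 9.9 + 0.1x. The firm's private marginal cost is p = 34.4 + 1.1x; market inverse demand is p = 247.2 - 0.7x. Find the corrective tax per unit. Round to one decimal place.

Social marginal cost = private MC + MEC = 44.3 + 1.2x.
Set SMC = demand: 44.3 + 1.2x = 247.2 - 0.7x → x* = 106.7895.
The Pigouvian tax equals MEC at x*: 9.9 + 0.1×106.7895 = 20.5790.

tax = 20.6 per unit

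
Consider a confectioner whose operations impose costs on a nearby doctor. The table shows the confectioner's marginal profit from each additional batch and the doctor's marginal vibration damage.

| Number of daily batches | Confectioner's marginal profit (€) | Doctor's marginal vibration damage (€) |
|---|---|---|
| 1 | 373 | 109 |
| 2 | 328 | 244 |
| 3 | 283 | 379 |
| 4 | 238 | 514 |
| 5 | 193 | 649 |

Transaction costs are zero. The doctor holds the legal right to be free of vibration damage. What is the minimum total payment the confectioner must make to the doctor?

€353

Efficient level: marginal profit ≥ marginal vibration damage through level 2, so k* = 2.
With the doctor holding the right, the confectioner must at least compensate total damage at k*: 109 + 244 = 353.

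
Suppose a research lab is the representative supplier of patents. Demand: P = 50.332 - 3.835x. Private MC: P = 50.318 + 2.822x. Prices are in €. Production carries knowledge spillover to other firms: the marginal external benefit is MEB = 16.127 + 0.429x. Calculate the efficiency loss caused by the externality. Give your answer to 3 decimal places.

Market equilibrium (private): 50.318 + 2.822x = 50.332 - 3.835x → x_m = 0.0021.
Social marginal cost = private MC − MEB = 34.191 + 2.393x.
Set SMC = demand: 34.191 + 2.393x = 50.332 - 3.835x → x* = 2.5917.
Between x* and x_m the wedge demand − SMC runs linearly from 0 to MEB(x_m), so the loss is a triangle.
DWL = ½ × 2.5896 × 16.1279 = 20.8824.

DWL = €20.882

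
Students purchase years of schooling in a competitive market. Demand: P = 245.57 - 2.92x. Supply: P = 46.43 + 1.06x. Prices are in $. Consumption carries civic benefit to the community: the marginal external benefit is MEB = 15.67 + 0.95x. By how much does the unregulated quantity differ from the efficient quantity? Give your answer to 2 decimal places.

20.86 units

Market equilibrium (private): 46.43 + 1.06x = 245.57 - 2.92x → x_m = 50.0352.
Social marginal benefit = demand + MEB = 261.24 - 1.97x.
Set SMB = MC: 261.24 - 1.97x = 46.43 + 1.06x → x* = 70.8944.
Gap = |50.0352 − 70.8944| = 20.8592.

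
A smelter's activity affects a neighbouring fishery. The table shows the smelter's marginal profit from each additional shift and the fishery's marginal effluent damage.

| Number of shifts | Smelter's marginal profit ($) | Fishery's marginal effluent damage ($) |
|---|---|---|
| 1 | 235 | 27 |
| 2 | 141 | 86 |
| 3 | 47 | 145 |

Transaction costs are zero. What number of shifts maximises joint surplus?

Bargaining reaches the level where marginal profit last exceeds marginal effluent damage.
That holds through level 2 (141 ≥ 86) but not at 3 (47 < 145).

2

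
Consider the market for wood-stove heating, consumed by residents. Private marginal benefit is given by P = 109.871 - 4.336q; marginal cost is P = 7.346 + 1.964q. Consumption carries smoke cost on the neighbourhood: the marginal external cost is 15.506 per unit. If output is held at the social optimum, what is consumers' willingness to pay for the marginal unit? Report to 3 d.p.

Social marginal benefit = demand − MEC = 94.365 - 4.336q.
Set SMB = MC: 94.365 - 4.336q = 7.346 + 1.964q → q* = 13.8125.
Consumer price on the demand curve at q*: 109.871 − 4.336×13.8125 = 49.9800.

P = 49.980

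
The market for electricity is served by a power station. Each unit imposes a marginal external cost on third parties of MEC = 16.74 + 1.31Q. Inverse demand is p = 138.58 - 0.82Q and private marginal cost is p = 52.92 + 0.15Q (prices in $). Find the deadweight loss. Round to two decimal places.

Market equilibrium (private): 52.92 + 0.15Q = 138.58 - 0.82Q → Q_m = 88.3093.
Social marginal cost = private MC + MEC = 69.66 + 1.46Q.
Set SMC = demand: 69.66 + 1.46Q = 138.58 - 0.82Q → Q* = 30.2281.
The welfare-loss triangle has base |Q_m − Q*| and height MEC(Q_m) (the vertical gap between SMC and demand is zero at Q* and MEC at Q_m).
DWL = ½ × 58.0812 × 132.4252 = 3845.7073.

DWL = $3845.71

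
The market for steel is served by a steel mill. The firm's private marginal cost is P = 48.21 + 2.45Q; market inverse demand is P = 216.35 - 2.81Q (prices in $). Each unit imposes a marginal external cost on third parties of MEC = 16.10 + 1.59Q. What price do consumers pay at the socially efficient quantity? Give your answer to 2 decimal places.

P = $153.98

Social marginal cost = private MC + MEC = 64.31 + 4.04Q.
Set SMC = demand: 64.31 + 4.04Q = 216.35 - 2.81Q → Q* = 22.1956.
Consumer price on the demand curve at Q*: 216.35 − 2.81×22.1956 = 153.9804.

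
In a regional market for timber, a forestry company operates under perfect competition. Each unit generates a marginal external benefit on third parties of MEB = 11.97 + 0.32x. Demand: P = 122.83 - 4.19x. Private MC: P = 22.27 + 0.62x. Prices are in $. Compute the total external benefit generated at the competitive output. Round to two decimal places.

Market equilibrium (private): 22.27 + 0.62x = 122.83 - 4.19x → x_m = 20.9064.
Total external benefit = ∫₀^{x_m} (11.97 + 0.32x) dx = 11.97×20.9064 + ½×0.32×20.9064² = 320.1820.

$320.18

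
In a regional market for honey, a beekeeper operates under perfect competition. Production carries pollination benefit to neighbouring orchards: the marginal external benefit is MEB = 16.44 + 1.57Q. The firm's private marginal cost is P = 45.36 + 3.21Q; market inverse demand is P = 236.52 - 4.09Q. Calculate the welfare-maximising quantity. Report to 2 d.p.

Q* = 36.23

Social marginal cost = private MC − MEB = 28.92 + 1.64Q.
Set SMC = demand: 28.92 + 1.64Q = 236.52 - 4.09Q → Q* = 36.2304.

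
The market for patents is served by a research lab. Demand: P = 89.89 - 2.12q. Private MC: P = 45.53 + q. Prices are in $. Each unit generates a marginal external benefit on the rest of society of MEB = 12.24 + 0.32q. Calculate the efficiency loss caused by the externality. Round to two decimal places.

Market equilibrium (private): 45.53 + q = 89.89 - 2.12q → q_m = 14.2179.
Social marginal cost = private MC − MEB = 33.29 + 0.68q.
Set SMC = demand: 33.29 + 0.68q = 89.89 - 2.12q → q* = 20.2143.
Between q* and q_m the wedge demand − SMC runs linearly from 0 to MEB(q_m), so the loss is a triangle.
DWL = ½ × 5.9964 × 16.7897 = 50.3389.

DWL = $50.34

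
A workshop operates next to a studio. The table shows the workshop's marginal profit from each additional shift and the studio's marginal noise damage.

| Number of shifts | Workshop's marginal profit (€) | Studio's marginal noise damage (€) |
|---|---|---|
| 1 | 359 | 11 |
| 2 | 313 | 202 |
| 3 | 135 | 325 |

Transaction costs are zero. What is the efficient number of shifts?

Bargaining reaches the level where marginal profit last exceeds marginal noise damage.
That holds through level 2 (313 ≥ 202) but not at 3 (135 < 325).

2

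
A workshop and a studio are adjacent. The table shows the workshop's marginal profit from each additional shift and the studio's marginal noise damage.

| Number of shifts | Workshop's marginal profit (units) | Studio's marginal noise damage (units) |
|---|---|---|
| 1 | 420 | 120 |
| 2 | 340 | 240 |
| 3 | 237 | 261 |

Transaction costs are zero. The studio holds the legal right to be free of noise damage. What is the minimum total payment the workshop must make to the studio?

360

Efficient level: marginal profit ≥ marginal noise damage through level 2, so k* = 2.
With the studio holding the right, the workshop must at least compensate total damage at k*: 120 + 240 = 360.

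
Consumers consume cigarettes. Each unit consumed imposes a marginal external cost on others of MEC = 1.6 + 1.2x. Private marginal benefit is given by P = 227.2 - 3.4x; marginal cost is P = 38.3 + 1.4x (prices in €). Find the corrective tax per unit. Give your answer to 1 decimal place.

tax = €39.1 per unit

Social marginal benefit = demand − MEC = 225.6 - 4.6x.
Set SMB = MC: 225.6 - 4.6x = 38.3 + 1.4x → x* = 31.2167.
The Pigouvian tax equals MEC at x*: 1.6 + 1.2×31.2167 = 39.0600.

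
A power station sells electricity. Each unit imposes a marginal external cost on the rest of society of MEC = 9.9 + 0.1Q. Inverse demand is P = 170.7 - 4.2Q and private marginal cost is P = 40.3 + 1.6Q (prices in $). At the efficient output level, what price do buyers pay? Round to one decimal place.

P = $84.9

Social marginal cost = private MC + MEC = 50.2 + 1.7Q.
Set SMC = demand: 50.2 + 1.7Q = 170.7 - 4.2Q → Q* = 20.4237.
Consumer price on the demand curve at Q*: 170.7 − 4.2×20.4237 = 84.9205.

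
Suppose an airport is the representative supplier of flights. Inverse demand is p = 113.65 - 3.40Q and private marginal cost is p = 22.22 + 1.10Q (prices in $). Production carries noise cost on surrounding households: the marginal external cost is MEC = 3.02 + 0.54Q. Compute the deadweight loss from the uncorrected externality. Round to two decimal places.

Market equilibrium (private): 22.22 + 1.10Q = 113.65 - 3.40Q → Q_m = 20.3178.
Social marginal cost = private MC + MEC = 25.24 + 1.64Q.
Set SMC = demand: 25.24 + 1.64Q = 113.65 - 3.40Q → Q* = 17.5417.
Between Q* and Q_m the wedge SMC − demand runs linearly from 0 to MEC(Q_m), so the loss is a triangle.
DWL = ½ × 2.7761 × 13.9916 = 19.4210.

DWL = $19.42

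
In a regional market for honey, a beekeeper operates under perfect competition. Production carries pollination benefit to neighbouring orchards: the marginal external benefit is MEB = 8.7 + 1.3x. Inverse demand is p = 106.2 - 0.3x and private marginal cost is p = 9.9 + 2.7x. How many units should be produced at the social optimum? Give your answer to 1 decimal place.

Social marginal cost = private MC − MEB = 1.2 + 1.4x.
Set SMC = demand: 1.2 + 1.4x = 106.2 - 0.3x → x* = 61.7647.

x* = 61.8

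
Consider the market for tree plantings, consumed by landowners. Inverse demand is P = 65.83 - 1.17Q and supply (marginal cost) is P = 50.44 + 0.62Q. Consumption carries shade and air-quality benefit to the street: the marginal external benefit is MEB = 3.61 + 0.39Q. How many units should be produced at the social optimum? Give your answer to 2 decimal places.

Social marginal benefit = demand + MEB = 69.44 - 0.78Q.
Set SMB = MC: 69.44 - 0.78Q = 50.44 + 0.62Q → Q* = 13.5714.

Q* = 13.57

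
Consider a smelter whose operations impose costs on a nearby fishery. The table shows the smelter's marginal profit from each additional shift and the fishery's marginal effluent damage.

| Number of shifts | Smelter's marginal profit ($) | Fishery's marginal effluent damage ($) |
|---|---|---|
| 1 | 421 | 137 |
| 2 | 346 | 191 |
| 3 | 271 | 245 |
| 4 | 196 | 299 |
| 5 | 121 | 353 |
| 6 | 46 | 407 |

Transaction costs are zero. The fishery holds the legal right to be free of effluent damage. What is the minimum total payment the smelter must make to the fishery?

$573

Efficient level: marginal profit ≥ marginal effluent damage through level 3, so k* = 3.
With the fishery holding the right, the smelter must at least compensate total damage at k*: 137 + 191 + 245 = 573.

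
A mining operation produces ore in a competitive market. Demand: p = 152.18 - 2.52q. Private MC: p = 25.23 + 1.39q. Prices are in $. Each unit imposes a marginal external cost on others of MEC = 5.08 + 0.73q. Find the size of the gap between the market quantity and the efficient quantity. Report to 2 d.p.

Market equilibrium (private): 25.23 + 1.39q = 152.18 - 2.52q → q_m = 32.4680.
Social marginal cost = private MC + MEC = 30.31 + 2.12q.
Set SMC = demand: 30.31 + 2.12q = 152.18 - 2.52q → q* = 26.2651.
Gap = |32.4680 − 26.2651| = 6.2029.

6.20 units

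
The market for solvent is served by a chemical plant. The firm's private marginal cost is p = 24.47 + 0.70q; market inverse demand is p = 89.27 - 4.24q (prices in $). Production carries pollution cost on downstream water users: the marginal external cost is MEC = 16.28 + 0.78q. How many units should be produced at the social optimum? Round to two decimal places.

Social marginal cost = private MC + MEC = 40.75 + 1.48q.
Set SMC = demand: 40.75 + 1.48q = 89.27 - 4.24q → q* = 8.4825.

q* = 8.48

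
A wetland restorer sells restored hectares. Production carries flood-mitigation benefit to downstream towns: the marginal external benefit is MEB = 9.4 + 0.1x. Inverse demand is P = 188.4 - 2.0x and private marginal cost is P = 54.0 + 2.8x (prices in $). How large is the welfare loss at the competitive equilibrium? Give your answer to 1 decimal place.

Market equilibrium (private): 54.0 + 2.8x = 188.4 - 2.0x → x_m = 28.0000.
Social marginal cost = private MC − MEB = 44.6 + 2.7x.
Set SMC = demand: 44.6 + 2.7x = 188.4 - 2.0x → x* = 30.5957.
Between x* and x_m the wedge demand − SMC runs linearly from 0 to MEB(x_m), so the loss is a triangle.
DWL = ½ × 2.5957 × 12.2000 = 15.8338.

DWL = $15.8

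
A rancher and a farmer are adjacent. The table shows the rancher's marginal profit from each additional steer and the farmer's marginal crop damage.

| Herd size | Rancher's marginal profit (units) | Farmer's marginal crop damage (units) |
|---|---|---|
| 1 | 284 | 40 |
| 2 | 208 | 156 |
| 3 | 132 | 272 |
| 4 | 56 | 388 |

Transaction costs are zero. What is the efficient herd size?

Bargaining reaches the level where marginal profit last exceeds marginal crop damage.
That holds through level 2 (208 ≥ 156) but not at 3 (132 < 272).

2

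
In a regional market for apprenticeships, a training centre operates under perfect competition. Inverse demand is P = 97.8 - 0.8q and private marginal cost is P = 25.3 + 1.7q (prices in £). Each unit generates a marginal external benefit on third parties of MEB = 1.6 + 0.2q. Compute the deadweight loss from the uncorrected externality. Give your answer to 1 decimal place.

Market equilibrium (private): 25.3 + 1.7q = 97.8 - 0.8q → q_m = 29.0000.
Social marginal cost = private MC − MEB = 23.7 + 1.5q.
Set SMC = demand: 23.7 + 1.5q = 97.8 - 0.8q → q* = 32.2174.
Height of the DWL triangle at q_m is demand(q_m) − SMC(q_m) = MEB(q_m) = 7.4000.
DWL = ½ × 3.2174 × 7.4000 = 11.9044.

DWL = £11.9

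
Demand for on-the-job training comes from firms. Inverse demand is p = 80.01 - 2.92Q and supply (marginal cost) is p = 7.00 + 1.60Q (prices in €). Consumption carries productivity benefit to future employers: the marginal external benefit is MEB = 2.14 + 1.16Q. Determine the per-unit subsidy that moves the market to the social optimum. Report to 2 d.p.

subsidy = €28.08 per unit

Social marginal benefit = demand + MEB = 82.15 - 1.76Q.
Set SMB = MC: 82.15 - 1.76Q = 7.00 + 1.60Q → Q* = 22.3661.
The Pigouvian subsidy equals MEB at Q*: 2.14 + 1.16×22.3661 = 28.0847.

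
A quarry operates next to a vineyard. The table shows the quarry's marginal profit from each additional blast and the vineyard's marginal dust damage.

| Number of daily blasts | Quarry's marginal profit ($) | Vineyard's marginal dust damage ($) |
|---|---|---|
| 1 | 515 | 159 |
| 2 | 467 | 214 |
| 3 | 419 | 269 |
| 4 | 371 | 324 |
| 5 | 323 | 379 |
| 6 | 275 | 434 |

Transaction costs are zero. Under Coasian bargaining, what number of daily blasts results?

4

Bargaining reaches the level where marginal profit last exceeds marginal dust damage.
That holds through level 4 (371 ≥ 324) but not at 5 (323 < 379).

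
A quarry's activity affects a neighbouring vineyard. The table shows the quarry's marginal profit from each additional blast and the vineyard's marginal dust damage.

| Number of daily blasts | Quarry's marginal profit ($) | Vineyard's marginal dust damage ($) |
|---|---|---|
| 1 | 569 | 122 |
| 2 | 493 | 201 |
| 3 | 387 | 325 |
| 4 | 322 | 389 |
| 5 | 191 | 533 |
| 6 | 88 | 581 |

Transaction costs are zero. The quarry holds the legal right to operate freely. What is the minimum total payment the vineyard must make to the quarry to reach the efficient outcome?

Left alone the quarry would choose level 6 (marginal profit stays positive).
Efficient level: k* = 3 (marginal profit ≥ marginal dust damage through 3).
The vineyard must at least cover the quarry's forgone profit from cutting 6→3: 322 + 191 + 88 = 601.

$601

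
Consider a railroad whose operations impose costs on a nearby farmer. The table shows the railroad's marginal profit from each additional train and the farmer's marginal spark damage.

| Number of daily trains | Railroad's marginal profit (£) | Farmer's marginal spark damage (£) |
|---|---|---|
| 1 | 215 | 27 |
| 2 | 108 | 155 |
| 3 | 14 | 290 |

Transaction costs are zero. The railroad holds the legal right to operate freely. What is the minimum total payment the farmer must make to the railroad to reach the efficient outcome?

Left alone the railroad would choose level 3 (marginal profit stays positive).
Efficient level: k* = 1 (marginal profit ≥ marginal spark damage through 1).
The farmer must at least cover the railroad's forgone profit from cutting 3→1: 108 + 14 = 122.

£122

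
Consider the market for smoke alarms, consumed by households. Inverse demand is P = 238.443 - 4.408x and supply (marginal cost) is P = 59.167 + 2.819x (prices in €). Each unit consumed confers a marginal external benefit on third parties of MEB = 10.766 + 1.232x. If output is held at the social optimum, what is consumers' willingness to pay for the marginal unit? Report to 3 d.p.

Social marginal benefit = demand + MEB = 249.209 - 3.176x.
Set SMB = MC: 249.209 - 3.176x = 59.167 + 2.819x → x* = 31.7001.
Consumer price on the demand curve at x*: 238.443 − 4.408×31.7001 = 98.7090.

P = €98.709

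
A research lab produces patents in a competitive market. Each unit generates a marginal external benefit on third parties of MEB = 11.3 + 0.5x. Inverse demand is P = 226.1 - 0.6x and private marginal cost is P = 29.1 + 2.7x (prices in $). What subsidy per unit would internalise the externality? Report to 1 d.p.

Social marginal cost = private MC − MEB = 17.8 + 2.2x.
Set SMC = demand: 17.8 + 2.2x = 226.1 - 0.6x → x* = 74.3929.
The Pigouvian subsidy equals MEB at x*: 11.3 + 0.5×74.3929 = 48.4965.

subsidy = $48.5 per unit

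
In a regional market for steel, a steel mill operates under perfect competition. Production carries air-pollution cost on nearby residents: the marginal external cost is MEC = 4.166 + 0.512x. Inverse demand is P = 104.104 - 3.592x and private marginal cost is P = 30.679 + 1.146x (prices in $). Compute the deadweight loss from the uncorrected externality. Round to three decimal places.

Market equilibrium (private): 30.679 + 1.146x = 104.104 - 3.592x → x_m = 15.4970.
Social marginal cost = private MC + MEC = 34.845 + 1.658x.
Set SMC = demand: 34.845 + 1.658x = 104.104 - 3.592x → x* = 13.1922.
Height of the DWL triangle at x_m is SMC(x_m) − demand(x_m) = MEC(x_m) = 12.1005.
DWL = ½ × 2.3048 × 12.1005 = 13.9446.

DWL = $13.945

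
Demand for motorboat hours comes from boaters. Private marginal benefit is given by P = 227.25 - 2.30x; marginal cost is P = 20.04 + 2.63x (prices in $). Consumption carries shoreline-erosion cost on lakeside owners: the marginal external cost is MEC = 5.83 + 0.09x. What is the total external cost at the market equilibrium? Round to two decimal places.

Market equilibrium (private): 20.04 + 2.63x = 227.25 - 2.30x → x_m = 42.0304.
Total external cost = ∫₀^{x_m} (5.83 + 0.09x) dx = 5.83×42.0304 + ½×0.09×42.0304² = 324.5322.

$324.53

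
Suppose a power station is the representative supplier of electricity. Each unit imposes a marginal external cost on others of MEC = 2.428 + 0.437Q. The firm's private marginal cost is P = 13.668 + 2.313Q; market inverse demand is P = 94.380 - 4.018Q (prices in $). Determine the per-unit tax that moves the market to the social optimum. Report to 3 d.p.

Social marginal cost = private MC + MEC = 16.096 + 2.750Q.
Set SMC = demand: 16.096 + 2.750Q = 94.380 - 4.018Q → Q* = 11.5668.
The Pigouvian tax equals MEC at Q*: 2.428 + 0.437×11.5668 = 7.4827.

tax = $7.483 per unit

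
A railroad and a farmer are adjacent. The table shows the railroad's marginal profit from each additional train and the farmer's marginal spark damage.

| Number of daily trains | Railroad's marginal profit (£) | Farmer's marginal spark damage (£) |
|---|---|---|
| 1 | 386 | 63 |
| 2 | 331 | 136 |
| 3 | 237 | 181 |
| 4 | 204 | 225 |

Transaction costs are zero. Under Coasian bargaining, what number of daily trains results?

3

Bargaining reaches the level where marginal profit last exceeds marginal spark damage.
That holds through level 3 (237 ≥ 181) but not at 4 (204 < 225).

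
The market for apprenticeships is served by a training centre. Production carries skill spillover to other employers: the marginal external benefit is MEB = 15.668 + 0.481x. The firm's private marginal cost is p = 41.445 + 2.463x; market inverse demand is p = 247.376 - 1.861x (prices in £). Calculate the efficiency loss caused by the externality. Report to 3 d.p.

Market equilibrium (private): 41.445 + 2.463x = 247.376 - 1.861x → x_m = 47.6251.
Social marginal cost = private MC − MEB = 25.777 + 1.982x.
Set SMC = demand: 25.777 + 1.982x = 247.376 - 1.861x → x* = 57.6630.
Between x* and x_m the wedge demand − SMC runs linearly from 0 to MEB(x_m), so the loss is a triangle.
DWL = ½ × 10.0379 × 38.5757 = 193.6095.

DWL = £193.610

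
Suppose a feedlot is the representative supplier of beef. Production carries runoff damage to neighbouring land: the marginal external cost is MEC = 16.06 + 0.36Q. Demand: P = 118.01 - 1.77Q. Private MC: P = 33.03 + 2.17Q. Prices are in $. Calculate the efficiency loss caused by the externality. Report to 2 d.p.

Market equilibrium (private): 33.03 + 2.17Q = 118.01 - 1.77Q → Q_m = 21.5685.
Social marginal cost = private MC + MEC = 49.09 + 2.53Q.
Set SMC = demand: 49.09 + 2.53Q = 118.01 - 1.77Q → Q* = 16.0279.
Between Q* and Q_m the wedge SMC − demand runs linearly from 0 to MEC(Q_m), so the loss is a triangle.
DWL = ½ × 5.5406 × 23.8247 = 66.0016.

DWL = $66.00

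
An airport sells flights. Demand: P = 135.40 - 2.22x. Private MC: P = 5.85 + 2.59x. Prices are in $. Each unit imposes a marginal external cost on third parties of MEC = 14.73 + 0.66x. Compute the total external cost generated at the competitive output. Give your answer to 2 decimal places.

$636.12

Market equilibrium (private): 5.85 + 2.59x = 135.40 - 2.22x → x_m = 26.9335.
Total external cost = ∫₀^{x_m} (14.73 + 0.66x) dx = 14.73×26.9335 + ½×0.66×26.9335² = 636.1169.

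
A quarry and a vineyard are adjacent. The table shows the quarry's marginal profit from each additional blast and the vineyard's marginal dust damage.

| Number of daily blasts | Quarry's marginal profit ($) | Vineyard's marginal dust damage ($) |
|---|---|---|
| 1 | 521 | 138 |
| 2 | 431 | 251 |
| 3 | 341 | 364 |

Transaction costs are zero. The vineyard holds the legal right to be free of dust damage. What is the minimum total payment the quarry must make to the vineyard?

Efficient level: marginal profit ≥ marginal dust damage through level 2, so k* = 2.
With the vineyard holding the right, the quarry must at least compensate total damage at k*: 138 + 251 = 389.

$389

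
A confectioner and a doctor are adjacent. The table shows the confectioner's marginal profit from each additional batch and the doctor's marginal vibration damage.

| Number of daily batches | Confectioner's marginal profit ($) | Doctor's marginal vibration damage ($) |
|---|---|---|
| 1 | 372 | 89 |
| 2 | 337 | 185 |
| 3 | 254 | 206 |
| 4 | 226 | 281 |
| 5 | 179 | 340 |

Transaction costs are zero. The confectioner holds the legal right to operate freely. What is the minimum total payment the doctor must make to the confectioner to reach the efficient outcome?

$405

Left alone the confectioner would choose level 5 (marginal profit stays positive).
Efficient level: k* = 3 (marginal profit ≥ marginal vibration damage through 3).
The doctor must at least cover the confectioner's forgone profit from cutting 5→3: 226 + 179 = 405.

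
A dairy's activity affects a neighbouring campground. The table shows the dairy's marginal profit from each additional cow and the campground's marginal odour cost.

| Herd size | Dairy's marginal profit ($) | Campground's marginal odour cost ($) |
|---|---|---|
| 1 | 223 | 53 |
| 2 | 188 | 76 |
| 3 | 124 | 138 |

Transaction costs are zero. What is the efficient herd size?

2

Bargaining reaches the level where marginal profit last exceeds marginal odour cost.
That holds through level 2 (188 ≥ 76) but not at 3 (124 < 138).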